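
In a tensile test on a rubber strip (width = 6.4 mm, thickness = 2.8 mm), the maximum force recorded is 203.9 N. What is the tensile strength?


Area = width * thickness = 6.4 * 2.8 = 17.92 mm^2
TS = force / area = 203.9 / 17.92 = 11.38 MPa

11.38 MPa


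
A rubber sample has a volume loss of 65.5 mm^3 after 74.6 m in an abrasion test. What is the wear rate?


Rate = volume_loss / distance
= 65.5 / 74.6
= 0.878 mm^3/m

0.878 mm^3/m


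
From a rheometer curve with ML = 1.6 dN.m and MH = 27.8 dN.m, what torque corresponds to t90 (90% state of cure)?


M90 = ML + 0.9 * (MH - ML)
M90 = 1.6 + 0.9 * (27.8 - 1.6)
M90 = 1.6 + 0.9 * 26.2
M90 = 25.18 dN.m

25.18 dN.m


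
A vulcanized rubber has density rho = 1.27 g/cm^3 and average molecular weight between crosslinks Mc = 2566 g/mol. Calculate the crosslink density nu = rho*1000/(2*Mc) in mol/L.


nu = rho * 1000 / (2 * Mc)
nu = 1.27 * 1000 / (2 * 2566)
nu = 1270.0 / 5132
nu = 0.2475 mol/L

0.2475 mol/L


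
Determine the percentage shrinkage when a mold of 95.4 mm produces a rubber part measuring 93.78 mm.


Shrinkage = (mold - part) / mold * 100
= (95.4 - 93.78) / 95.4 * 100
= 1.62 / 95.4 * 100
= 1.7%

1.7%


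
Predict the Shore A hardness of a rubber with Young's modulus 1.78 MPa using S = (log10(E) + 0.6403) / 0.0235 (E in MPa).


log10(E) = 0.0235*S - 0.6403  =>  S = (log10(E) + 0.6403) / 0.0235
log10(1.78) = 0.250420
S = (0.250420 + 0.6403) / 0.0235 = 0.890720 / 0.0235
S = 37.9

Shore A = 37.9


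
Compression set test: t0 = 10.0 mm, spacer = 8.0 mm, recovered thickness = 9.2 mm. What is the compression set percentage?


CS = (t0 - recovered) / (t0 - ts) * 100
= (10.0 - 9.2) / (10.0 - 8.0) * 100
= 0.8 / 2.0 * 100
= 40.0%

40.0%


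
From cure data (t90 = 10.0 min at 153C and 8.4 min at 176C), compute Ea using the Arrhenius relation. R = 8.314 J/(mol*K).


T1 = 426.15 K, T2 = 449.15 K
1/T1 - 1/T2 = 1.2016e-04
ln(t1/t2) = ln(10.0/8.4) = 0.1744
Ea = 8.314 * 0.1744 / 1.2016e-04 = 12063.3095 J/mol
Ea = 12.06 kJ/mol

12.06 kJ/mol


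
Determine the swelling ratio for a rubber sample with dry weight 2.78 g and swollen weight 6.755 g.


Q = W_swollen / W_dry
Q = 6.755 / 2.78
Q = 2.43

Q = 2.43


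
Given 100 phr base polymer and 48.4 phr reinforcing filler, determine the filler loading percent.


Filler % = filler / (rubber + filler) * 100
= 48.4 / (100 + 48.4) * 100
= 48.4 / 148.4 * 100
= 32.61%

32.61%


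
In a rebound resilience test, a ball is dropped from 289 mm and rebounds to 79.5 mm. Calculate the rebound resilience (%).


Resilience = h_rebound / h_drop * 100
= 79.5 / 289 * 100
= 27.5%

27.5%


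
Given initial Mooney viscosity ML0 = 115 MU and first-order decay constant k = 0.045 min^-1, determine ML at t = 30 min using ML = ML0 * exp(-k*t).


ML = ML0 * exp(-k * t)
ML = 115 * exp(-0.045 * 30)
ML = 115 * 0.2592
ML = 29.81 MU

29.81 MU


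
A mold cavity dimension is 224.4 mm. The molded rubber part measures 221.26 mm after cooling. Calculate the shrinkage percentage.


Shrinkage = (mold - part) / mold * 100
= (224.4 - 221.26) / 224.4 * 100
= 3.14 / 224.4 * 100
= 1.4%

1.4%


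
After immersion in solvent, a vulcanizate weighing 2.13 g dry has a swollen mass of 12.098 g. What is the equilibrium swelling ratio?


Q = W_swollen / W_dry
Q = 12.098 / 2.13
Q = 5.68

Q = 5.68


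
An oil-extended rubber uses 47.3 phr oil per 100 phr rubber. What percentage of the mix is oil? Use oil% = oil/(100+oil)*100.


Oil % = oil / (100 + oil) * 100
= 47.3 / (100 + 47.3) * 100
= 47.3 / 147.3 * 100
= 32.11%

32.11%


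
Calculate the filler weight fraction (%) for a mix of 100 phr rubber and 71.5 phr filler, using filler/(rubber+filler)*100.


Filler % = filler / (rubber + filler) * 100
= 71.5 / (100 + 71.5) * 100
= 71.5 / 171.5 * 100
= 41.69%

41.69%


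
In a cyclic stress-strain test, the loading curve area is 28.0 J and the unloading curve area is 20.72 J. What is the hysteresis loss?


Hysteresis loss = loading - unloading
= 28.0 - 20.72
= 7.28 J

7.28 J


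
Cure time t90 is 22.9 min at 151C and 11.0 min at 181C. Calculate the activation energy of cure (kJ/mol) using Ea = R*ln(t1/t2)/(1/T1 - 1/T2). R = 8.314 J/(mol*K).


T1 = 424.15 K, T2 = 454.15 K
1/T1 - 1/T2 = 1.5574e-04
ln(t1/t2) = ln(22.9/11.0) = 0.7332
Ea = 8.314 * 0.7332 / 1.5574e-04 = 39143.0510 J/mol
Ea = 39.14 kJ/mol

39.14 kJ/mol


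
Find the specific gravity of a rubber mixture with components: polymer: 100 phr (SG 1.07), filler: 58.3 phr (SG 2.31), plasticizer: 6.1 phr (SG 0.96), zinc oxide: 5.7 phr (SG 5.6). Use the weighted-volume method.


Sum of weights = 170.1
Volume contributions:
  polymer: 100/1.07 = 93.4579
  filler: 58.3/2.31 = 25.2381
  plasticizer: 6.1/0.96 = 6.3542
  zinc oxide: 5.7/5.6 = 1.0179
Sum of volumes = 126.0681
SG = 170.1 / 126.0681 = 1.349

SG = 1.349


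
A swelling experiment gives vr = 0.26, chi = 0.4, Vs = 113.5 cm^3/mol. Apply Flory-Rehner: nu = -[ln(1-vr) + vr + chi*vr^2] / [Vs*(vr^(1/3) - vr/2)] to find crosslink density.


ln(1 - vr) = ln(1 - 0.26) = -0.3011
Numerator = -((-0.3011) + 0.26 + 0.4 * 0.26^2) = 0.0141
Denominator = 113.5 * (0.26^(1/3) - 0.26/2) = 57.6864
nu = 0.0141 / 57.6864 = 2.4382e-04 mol/cm^3

2.4382e-04 mol/cm^3


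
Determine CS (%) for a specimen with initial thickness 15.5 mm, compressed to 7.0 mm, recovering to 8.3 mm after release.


CS = (t0 - recovered) / (t0 - ts) * 100
= (15.5 - 8.3) / (15.5 - 7.0) * 100
= 7.2 / 8.5 * 100
= 84.7%

84.7%


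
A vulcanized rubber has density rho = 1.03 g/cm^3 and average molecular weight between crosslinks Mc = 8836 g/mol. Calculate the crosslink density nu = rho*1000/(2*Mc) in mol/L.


nu = rho * 1000 / (2 * Mc)
nu = 1.03 * 1000 / (2 * 8836)
nu = 1030.0 / 17672
nu = 0.0583 mol/L

0.0583 mol/L


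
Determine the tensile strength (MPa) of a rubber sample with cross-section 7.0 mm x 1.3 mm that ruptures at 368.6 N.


Area = width * thickness = 7.0 * 1.3 = 9.1 mm^2
TS = force / area = 368.6 / 9.1 = 40.51 MPa

40.51 MPa


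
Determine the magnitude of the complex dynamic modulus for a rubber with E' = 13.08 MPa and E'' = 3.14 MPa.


|E*| = sqrt(E'^2 + E''^2)
= sqrt(13.08^2 + 3.14^2)
= sqrt(171.0864 + 9.8596)
= 13.452 MPa

13.452 MPa


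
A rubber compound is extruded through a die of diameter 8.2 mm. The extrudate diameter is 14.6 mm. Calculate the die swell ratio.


Die swell ratio = D_extrudate / D_die
= 14.6 / 8.2
= 1.78

Die swell = 1.78


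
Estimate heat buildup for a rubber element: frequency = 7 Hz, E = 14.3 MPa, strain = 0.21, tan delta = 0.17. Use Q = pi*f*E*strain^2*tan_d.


Q = pi * f * E * strain^2 * tan_d
= pi * 7 * 14.3 * 0.21^2 * 0.17
= pi * 7 * 14.3 * 0.0441 * 0.17
= 2.3576

Q = 2.3576


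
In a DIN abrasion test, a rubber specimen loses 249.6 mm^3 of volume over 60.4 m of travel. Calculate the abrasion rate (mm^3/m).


Rate = volume_loss / distance
= 249.6 / 60.4
= 4.132 mm^3/m

4.132 mm^3/m


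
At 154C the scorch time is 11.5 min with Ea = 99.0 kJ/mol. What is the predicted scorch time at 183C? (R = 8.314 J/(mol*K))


Convert temperatures: T1 = 154 + 273.15 = 427.15 K, T2 = 183 + 273.15 = 456.15 K
ts2_new = 11.5 * exp(99000 / 8.314 * (1/456.15 - 1/427.15))
1/T2 - 1/T1 = -1.4884e-04
ts2_new = 1.95 min

1.95 min


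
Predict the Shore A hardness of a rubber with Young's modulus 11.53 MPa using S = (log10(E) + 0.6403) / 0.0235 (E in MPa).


log10(E) = 0.0235*S - 0.6403  =>  S = (log10(E) + 0.6403) / 0.0235
log10(11.53) = 1.061829
S = (1.061829 + 0.6403) / 0.0235 = 1.702129 / 0.0235
S = 72.4

Shore A = 72.4


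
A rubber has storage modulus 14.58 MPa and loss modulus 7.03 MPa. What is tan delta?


tan delta = E'' / E'
= 7.03 / 14.58
= 0.4822

tan delta = 0.4822


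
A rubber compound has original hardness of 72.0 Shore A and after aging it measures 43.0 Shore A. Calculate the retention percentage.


Retention = aged / original * 100
= 43.0 / 72.0 * 100
= 59.7%

59.7%


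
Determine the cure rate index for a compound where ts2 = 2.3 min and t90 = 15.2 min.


CRI = 100 / (t90 - ts2)
= 100 / (15.2 - 2.3)
= 100 / 12.9
= 7.75 min^-1

7.75 min^-1


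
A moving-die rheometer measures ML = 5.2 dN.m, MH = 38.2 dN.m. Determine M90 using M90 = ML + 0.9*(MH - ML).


M90 = ML + 0.9 * (MH - ML)
M90 = 5.2 + 0.9 * (38.2 - 5.2)
M90 = 5.2 + 0.9 * 33.0
M90 = 34.9 dN.m

34.9 dN.m


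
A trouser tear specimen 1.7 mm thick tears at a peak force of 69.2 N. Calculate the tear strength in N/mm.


Tear strength = force / thickness
= 69.2 / 1.7
= 40.71 N/mm

40.71 N/mm


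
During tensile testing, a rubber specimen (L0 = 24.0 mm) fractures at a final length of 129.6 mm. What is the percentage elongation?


Elongation = (Lf - L0) / L0 * 100
= (129.6 - 24.0) / 24.0 * 100
= 105.6 / 24.0 * 100
= 440.0%

440.0%


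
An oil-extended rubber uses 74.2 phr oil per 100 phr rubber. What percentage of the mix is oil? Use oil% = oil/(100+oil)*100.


Oil % = oil / (100 + oil) * 100
= 74.2 / (100 + 74.2) * 100
= 74.2 / 174.2 * 100
= 42.59%

42.59%


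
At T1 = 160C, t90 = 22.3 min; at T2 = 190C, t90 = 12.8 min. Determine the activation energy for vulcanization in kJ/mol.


T1 = 433.15 K, T2 = 463.15 K
1/T1 - 1/T2 = 1.4954e-04
ln(t1/t2) = ln(22.3/12.8) = 0.5551
Ea = 8.314 * 0.5551 / 1.4954e-04 = 30864.0172 J/mol
Ea = 30.86 kJ/mol

30.86 kJ/mol


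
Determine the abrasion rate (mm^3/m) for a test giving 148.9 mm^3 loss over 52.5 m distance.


Rate = volume_loss / distance
= 148.9 / 52.5
= 2.836 mm^3/m

2.836 mm^3/m


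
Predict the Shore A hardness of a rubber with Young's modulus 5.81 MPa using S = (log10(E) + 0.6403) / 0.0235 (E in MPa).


log10(E) = 0.0235*S - 0.6403  =>  S = (log10(E) + 0.6403) / 0.0235
log10(5.81) = 0.764176
S = (0.764176 + 0.6403) / 0.0235 = 1.404476 / 0.0235
S = 59.8

Shore A = 59.8


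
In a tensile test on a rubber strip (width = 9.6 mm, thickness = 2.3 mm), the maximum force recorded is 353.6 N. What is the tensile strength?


Area = width * thickness = 9.6 * 2.3 = 22.08 mm^2
TS = force / area = 353.6 / 22.08 = 16.01 MPa

16.01 MPa


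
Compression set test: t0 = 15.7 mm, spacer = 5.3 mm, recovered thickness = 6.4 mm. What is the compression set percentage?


CS = (t0 - recovered) / (t0 - ts) * 100
= (15.7 - 6.4) / (15.7 - 5.3) * 100
= 9.3 / 10.4 * 100
= 89.4%

89.4%


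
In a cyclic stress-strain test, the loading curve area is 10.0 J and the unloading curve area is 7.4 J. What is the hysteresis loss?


Hysteresis loss = loading - unloading
= 10.0 - 7.4
= 2.6 J

2.6 J


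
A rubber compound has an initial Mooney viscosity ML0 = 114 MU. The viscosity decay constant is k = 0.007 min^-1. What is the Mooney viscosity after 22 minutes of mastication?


ML = ML0 * exp(-k * t)
ML = 114 * exp(-0.007 * 22)
ML = 114 * 0.8573
ML = 97.73 MU

97.73 MU


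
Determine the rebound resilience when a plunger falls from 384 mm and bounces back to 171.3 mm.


Resilience = h_rebound / h_drop * 100
= 171.3 / 384 * 100
= 44.6%

44.6%


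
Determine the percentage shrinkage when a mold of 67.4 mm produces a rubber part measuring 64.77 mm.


Shrinkage = (mold - part) / mold * 100
= (67.4 - 64.77) / 67.4 * 100
= 2.63 / 67.4 * 100
= 3.9%

3.9%


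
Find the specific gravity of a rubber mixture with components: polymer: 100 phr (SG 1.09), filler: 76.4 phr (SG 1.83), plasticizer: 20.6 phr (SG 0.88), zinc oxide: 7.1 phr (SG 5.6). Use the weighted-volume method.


Sum of weights = 204.1
Volume contributions:
  polymer: 100/1.09 = 91.7431
  filler: 76.4/1.83 = 41.7486
  plasticizer: 20.6/0.88 = 23.4091
  zinc oxide: 7.1/5.6 = 1.2679
Sum of volumes = 158.1687
SG = 204.1 / 158.1687 = 1.29

SG = 1.29


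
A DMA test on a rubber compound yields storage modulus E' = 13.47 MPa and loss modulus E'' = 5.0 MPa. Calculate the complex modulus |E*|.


|E*| = sqrt(E'^2 + E''^2)
= sqrt(13.47^2 + 5.0^2)
= sqrt(181.4409 + 25.0000)
= 14.368 MPa

14.368 MPa


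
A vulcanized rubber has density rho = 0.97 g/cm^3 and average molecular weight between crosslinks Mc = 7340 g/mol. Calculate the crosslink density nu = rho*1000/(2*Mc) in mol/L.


nu = rho * 1000 / (2 * Mc)
nu = 0.97 * 1000 / (2 * 7340)
nu = 970.0 / 14680
nu = 0.0661 mol/L

0.0661 mol/L


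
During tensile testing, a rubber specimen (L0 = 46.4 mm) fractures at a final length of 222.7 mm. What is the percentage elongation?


Elongation = (Lf - L0) / L0 * 100
= (222.7 - 46.4) / 46.4 * 100
= 176.3 / 46.4 * 100
= 380.0%

380.0%


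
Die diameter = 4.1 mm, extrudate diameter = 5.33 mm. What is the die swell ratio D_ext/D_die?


Die swell ratio = D_extrudate / D_die
= 5.33 / 4.1
= 1.3

Die swell = 1.3


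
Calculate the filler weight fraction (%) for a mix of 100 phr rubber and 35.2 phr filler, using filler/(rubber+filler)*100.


Filler % = filler / (rubber + filler) * 100
= 35.2 / (100 + 35.2) * 100
= 35.2 / 135.2 * 100
= 26.04%

26.04%


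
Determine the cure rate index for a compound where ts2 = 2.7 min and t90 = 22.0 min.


CRI = 100 / (t90 - ts2)
= 100 / (22.0 - 2.7)
= 100 / 19.3
= 5.18 min^-1

5.18 min^-1


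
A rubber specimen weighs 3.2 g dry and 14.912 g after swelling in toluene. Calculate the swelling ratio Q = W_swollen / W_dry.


Q = W_swollen / W_dry
Q = 14.912 / 3.2
Q = 4.66

Q = 4.66


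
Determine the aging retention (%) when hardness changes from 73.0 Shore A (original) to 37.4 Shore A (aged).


Retention = aged / original * 100
= 37.4 / 73.0 * 100
= 51.2%

51.2%


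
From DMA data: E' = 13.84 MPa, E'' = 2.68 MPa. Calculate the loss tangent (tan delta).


tan delta = E'' / E'
= 2.68 / 13.84
= 0.1936

tan delta = 0.1936


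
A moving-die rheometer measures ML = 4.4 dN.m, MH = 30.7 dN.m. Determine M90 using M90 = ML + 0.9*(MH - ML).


M90 = ML + 0.9 * (MH - ML)
M90 = 4.4 + 0.9 * (30.7 - 4.4)
M90 = 4.4 + 0.9 * 26.3
M90 = 28.07 dN.m

28.07 dN.m


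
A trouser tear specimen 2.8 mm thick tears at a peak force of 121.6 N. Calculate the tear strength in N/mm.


Tear strength = force / thickness
= 121.6 / 2.8
= 43.43 N/mm

43.43 N/mm


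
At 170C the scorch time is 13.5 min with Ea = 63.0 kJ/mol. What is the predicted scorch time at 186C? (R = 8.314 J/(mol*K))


Convert temperatures: T1 = 170 + 273.15 = 443.15 K, T2 = 186 + 273.15 = 459.15 K
ts2_new = 13.5 * exp(63000 / 8.314 * (1/459.15 - 1/443.15))
1/T2 - 1/T1 = -7.8635e-05
ts2_new = 7.44 min

7.44 min


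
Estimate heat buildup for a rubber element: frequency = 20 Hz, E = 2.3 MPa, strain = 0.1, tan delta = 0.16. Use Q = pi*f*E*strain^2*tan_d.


Q = pi * f * E * strain^2 * tan_d
= pi * 20 * 2.3 * 0.1^2 * 0.16
= pi * 20 * 2.3 * 0.0100 * 0.16
= 0.2312

Q = 0.2312


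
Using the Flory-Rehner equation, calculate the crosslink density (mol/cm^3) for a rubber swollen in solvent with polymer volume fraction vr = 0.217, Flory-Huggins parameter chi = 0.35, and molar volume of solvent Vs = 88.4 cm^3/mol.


ln(1 - vr) = ln(1 - 0.217) = -0.2446
Numerator = -((-0.2446) + 0.217 + 0.35 * 0.217^2) = 0.0111
Denominator = 88.4 * (0.217^(1/3) - 0.217/2) = 43.5303
nu = 0.0111 / 43.5303 = 2.5595e-04 mol/cm^3

2.5595e-04 mol/cm^3


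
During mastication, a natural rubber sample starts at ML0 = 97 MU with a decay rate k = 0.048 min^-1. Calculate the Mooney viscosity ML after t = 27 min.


ML = ML0 * exp(-k * t)
ML = 97 * exp(-0.048 * 27)
ML = 97 * 0.2736
ML = 26.54 MU

26.54 MU


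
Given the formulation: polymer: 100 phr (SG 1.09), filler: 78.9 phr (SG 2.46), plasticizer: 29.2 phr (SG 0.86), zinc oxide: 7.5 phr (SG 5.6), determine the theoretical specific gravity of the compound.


Sum of weights = 215.6
Volume contributions:
  polymer: 100/1.09 = 91.7431
  filler: 78.9/2.46 = 32.0732
  plasticizer: 29.2/0.86 = 33.9535
  zinc oxide: 7.5/5.6 = 1.3393
Sum of volumes = 159.1091
SG = 215.6 / 159.1091 = 1.355

SG = 1.355


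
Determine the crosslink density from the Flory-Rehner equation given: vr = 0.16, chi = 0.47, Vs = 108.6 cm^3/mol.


ln(1 - vr) = ln(1 - 0.16) = -0.1744
Numerator = -((-0.1744) + 0.16 + 0.47 * 0.16^2) = 0.0023
Denominator = 108.6 * (0.16^(1/3) - 0.16/2) = 50.2692
nu = 0.0023 / 50.2692 = 4.6179e-05 mol/cm^3

4.6179e-05 mol/cm^3


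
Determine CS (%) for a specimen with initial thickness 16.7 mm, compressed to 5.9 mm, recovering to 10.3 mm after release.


CS = (t0 - recovered) / (t0 - ts) * 100
= (16.7 - 10.3) / (16.7 - 5.9) * 100
= 6.4 / 10.8 * 100
= 59.3%

59.3%


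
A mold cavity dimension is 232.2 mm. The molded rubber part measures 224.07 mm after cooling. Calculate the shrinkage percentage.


Shrinkage = (mold - part) / mold * 100
= (232.2 - 224.07) / 232.2 * 100
= 8.13 / 232.2 * 100
= 3.5%

3.5%


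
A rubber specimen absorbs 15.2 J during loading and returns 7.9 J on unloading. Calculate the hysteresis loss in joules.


Hysteresis loss = loading - unloading
= 15.2 - 7.9
= 7.3 J

7.3 J


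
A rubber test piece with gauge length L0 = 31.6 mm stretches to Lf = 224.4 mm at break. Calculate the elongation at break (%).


Elongation = (Lf - L0) / L0 * 100
= (224.4 - 31.6) / 31.6 * 100
= 192.8 / 31.6 * 100
= 610.1%

610.1%


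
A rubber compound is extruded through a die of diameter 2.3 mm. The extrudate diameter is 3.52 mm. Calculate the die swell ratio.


Die swell ratio = D_extrudate / D_die
= 3.52 / 2.3
= 1.53

Die swell = 1.53


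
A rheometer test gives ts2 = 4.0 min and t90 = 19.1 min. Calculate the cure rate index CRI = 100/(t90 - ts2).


CRI = 100 / (t90 - ts2)
= 100 / (19.1 - 4.0)
= 100 / 15.1
= 6.62 min^-1

6.62 min^-1


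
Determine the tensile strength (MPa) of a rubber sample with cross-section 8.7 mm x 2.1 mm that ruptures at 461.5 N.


Area = width * thickness = 8.7 * 2.1 = 18.27 mm^2
TS = force / area = 461.5 / 18.27 = 25.26 MPa

25.26 MPa


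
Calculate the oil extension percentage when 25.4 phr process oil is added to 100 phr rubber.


Oil % = oil / (100 + oil) * 100
= 25.4 / (100 + 25.4) * 100
= 25.4 / 125.4 * 100
= 20.26%

20.26%


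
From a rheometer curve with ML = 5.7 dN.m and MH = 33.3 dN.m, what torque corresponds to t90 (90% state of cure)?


M90 = ML + 0.9 * (MH - ML)
M90 = 5.7 + 0.9 * (33.3 - 5.7)
M90 = 5.7 + 0.9 * 27.6
M90 = 30.54 dN.m

30.54 dN.m


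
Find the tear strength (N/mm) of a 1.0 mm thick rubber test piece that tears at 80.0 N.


Tear strength = force / thickness
= 80.0 / 1.0
= 80.0 N/mm

80.0 N/mm


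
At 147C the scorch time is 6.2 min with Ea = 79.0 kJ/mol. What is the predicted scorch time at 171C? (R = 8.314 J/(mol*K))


Convert temperatures: T1 = 147 + 273.15 = 420.15 K, T2 = 171 + 273.15 = 444.15 K
ts2_new = 6.2 * exp(79000 / 8.314 * (1/444.15 - 1/420.15))
1/T2 - 1/T1 = -1.2861e-04
ts2_new = 1.83 min

1.83 min


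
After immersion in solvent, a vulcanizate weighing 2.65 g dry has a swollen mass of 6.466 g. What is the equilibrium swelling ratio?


Q = W_swollen / W_dry
Q = 6.466 / 2.65
Q = 2.44

Q = 2.44


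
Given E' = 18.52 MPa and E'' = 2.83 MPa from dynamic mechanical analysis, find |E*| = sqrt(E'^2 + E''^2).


|E*| = sqrt(E'^2 + E''^2)
= sqrt(18.52^2 + 2.83^2)
= sqrt(342.9904 + 8.0089)
= 18.735 MPa

18.735 MPa


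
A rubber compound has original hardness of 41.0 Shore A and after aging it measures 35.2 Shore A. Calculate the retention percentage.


Retention = aged / original * 100
= 35.2 / 41.0 * 100
= 85.9%

85.9%


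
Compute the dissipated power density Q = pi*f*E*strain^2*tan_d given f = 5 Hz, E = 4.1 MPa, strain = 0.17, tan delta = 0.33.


Q = pi * f * E * strain^2 * tan_d
= pi * 5 * 4.1 * 0.17^2 * 0.33
= pi * 5 * 4.1 * 0.0289 * 0.33
= 0.6142

Q = 0.6142


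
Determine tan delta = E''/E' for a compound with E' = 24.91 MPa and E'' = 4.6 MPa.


tan delta = E'' / E'
= 4.6 / 24.91
= 0.1847

tan delta = 0.1847


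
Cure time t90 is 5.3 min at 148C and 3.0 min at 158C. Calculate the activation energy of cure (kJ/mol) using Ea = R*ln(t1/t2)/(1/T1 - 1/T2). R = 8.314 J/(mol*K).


T1 = 421.15 K, T2 = 431.15 K
1/T1 - 1/T2 = 5.5073e-05
ln(t1/t2) = ln(5.3/3.0) = 0.5691
Ea = 8.314 * 0.5691 / 5.5073e-05 = 85913.1472 J/mol
Ea = 85.91 kJ/mol

85.91 kJ/mol


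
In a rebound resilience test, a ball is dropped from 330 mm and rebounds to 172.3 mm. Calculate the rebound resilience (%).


Resilience = h_rebound / h_drop * 100
= 172.3 / 330 * 100
= 52.2%

52.2%


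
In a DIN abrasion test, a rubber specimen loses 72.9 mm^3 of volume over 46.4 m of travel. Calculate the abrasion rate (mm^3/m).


Rate = volume_loss / distance
= 72.9 / 46.4
= 1.571 mm^3/m

1.571 mm^3/m


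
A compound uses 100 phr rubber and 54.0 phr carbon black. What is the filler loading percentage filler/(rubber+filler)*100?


Filler % = filler / (rubber + filler) * 100
= 54.0 / (100 + 54.0) * 100
= 54.0 / 154.0 * 100
= 35.06%

35.06%


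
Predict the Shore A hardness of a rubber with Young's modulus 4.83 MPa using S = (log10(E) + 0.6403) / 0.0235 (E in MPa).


log10(E) = 0.0235*S - 0.6403  =>  S = (log10(E) + 0.6403) / 0.0235
log10(4.83) = 0.683947
S = (0.683947 + 0.6403) / 0.0235 = 1.324247 / 0.0235
S = 56.4

Shore A = 56.4


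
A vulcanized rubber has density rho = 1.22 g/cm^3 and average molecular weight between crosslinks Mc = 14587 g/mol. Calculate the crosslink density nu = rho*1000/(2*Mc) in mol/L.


nu = rho * 1000 / (2 * Mc)
nu = 1.22 * 1000 / (2 * 14587)
nu = 1220.0 / 29174
nu = 0.0418 mol/L

0.0418 mol/L


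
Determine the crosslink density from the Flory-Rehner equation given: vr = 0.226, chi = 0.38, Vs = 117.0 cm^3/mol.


ln(1 - vr) = ln(1 - 0.226) = -0.2562
Numerator = -((-0.2562) + 0.226 + 0.38 * 0.226^2) = 0.0108
Denominator = 117.0 * (0.226^(1/3) - 0.226/2) = 58.0460
nu = 0.0108 / 58.0460 = 1.8562e-04 mol/cm^3

1.8562e-04 mol/cm^3


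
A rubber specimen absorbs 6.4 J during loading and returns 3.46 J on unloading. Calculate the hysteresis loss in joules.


Hysteresis loss = loading - unloading
= 6.4 - 3.46
= 2.94 J

2.94 J


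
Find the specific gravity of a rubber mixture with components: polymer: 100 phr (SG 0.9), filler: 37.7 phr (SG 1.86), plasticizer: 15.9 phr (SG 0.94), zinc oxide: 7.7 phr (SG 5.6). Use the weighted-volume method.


Sum of weights = 161.3
Volume contributions:
  polymer: 100/0.9 = 111.1111
  filler: 37.7/1.86 = 20.2688
  plasticizer: 15.9/0.94 = 16.9149
  zinc oxide: 7.7/5.6 = 1.3750
Sum of volumes = 149.6698
SG = 161.3 / 149.6698 = 1.078

SG = 1.078


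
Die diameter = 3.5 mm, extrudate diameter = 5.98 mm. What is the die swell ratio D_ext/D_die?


Die swell ratio = D_extrudate / D_die
= 5.98 / 3.5
= 1.709

Die swell = 1.709


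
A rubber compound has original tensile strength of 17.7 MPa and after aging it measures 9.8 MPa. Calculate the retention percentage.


Retention = aged / original * 100
= 9.8 / 17.7 * 100
= 55.4%

55.4%


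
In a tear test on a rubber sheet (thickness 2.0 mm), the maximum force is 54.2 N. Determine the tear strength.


Tear strength = force / thickness
= 54.2 / 2.0
= 27.1 N/mm

27.1 N/mm


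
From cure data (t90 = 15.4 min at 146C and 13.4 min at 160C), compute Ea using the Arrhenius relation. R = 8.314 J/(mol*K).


T1 = 419.15 K, T2 = 433.15 K
1/T1 - 1/T2 = 7.7112e-05
ln(t1/t2) = ln(15.4/13.4) = 0.1391
Ea = 8.314 * 0.1391 / 7.7112e-05 = 14998.8124 J/mol
Ea = 15.0 kJ/mol

15.0 kJ/mol


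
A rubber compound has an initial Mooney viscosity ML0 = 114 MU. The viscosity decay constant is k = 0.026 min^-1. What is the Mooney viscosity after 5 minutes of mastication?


ML = ML0 * exp(-k * t)
ML = 114 * exp(-0.026 * 5)
ML = 114 * 0.8781
ML = 100.1 MU

100.1 MU


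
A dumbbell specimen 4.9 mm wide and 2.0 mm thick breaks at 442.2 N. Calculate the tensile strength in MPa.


Area = width * thickness = 4.9 * 2.0 = 9.8 mm^2
TS = force / area = 442.2 / 9.8 = 45.12 MPa

45.12 MPa


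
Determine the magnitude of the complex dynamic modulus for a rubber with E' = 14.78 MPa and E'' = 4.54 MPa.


|E*| = sqrt(E'^2 + E''^2)
= sqrt(14.78^2 + 4.54^2)
= sqrt(218.4484 + 20.6116)
= 15.462 MPa

15.462 MPa


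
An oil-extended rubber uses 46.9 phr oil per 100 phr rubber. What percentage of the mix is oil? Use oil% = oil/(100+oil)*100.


Oil % = oil / (100 + oil) * 100
= 46.9 / (100 + 46.9) * 100
= 46.9 / 146.9 * 100
= 31.93%

31.93%


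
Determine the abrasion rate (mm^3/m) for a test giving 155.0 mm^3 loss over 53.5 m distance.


Rate = volume_loss / distance
= 155.0 / 53.5
= 2.897 mm^3/m

2.897 mm^3/m


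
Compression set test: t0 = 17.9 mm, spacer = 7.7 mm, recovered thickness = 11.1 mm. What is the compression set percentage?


CS = (t0 - recovered) / (t0 - ts) * 100
= (17.9 - 11.1) / (17.9 - 7.7) * 100
= 6.8 / 10.2 * 100
= 66.7%

66.7%


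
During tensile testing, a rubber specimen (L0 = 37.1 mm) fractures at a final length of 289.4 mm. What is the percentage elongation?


Elongation = (Lf - L0) / L0 * 100
= (289.4 - 37.1) / 37.1 * 100
= 252.3 / 37.1 * 100
= 680.1%

680.1%


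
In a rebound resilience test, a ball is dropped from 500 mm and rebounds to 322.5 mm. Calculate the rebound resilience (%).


Resilience = h_rebound / h_drop * 100
= 322.5 / 500 * 100
= 64.5%

64.5%


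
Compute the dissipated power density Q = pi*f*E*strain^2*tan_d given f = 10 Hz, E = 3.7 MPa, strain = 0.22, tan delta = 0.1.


Q = pi * f * E * strain^2 * tan_d
= pi * 10 * 3.7 * 0.22^2 * 0.1
= pi * 10 * 3.7 * 0.0484 * 0.1
= 0.5626

Q = 0.5626


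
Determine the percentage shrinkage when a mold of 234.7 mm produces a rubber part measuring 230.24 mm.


Shrinkage = (mold - part) / mold * 100
= (234.7 - 230.24) / 234.7 * 100
= 4.46 / 234.7 * 100
= 1.9%

1.9%


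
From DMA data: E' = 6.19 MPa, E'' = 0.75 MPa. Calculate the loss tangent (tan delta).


tan delta = E'' / E'
= 0.75 / 6.19
= 0.1212

tan delta = 0.1212


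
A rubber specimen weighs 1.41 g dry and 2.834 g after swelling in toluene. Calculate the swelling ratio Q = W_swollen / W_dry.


Q = W_swollen / W_dry
Q = 2.834 / 1.41
Q = 2.01

Q = 2.01


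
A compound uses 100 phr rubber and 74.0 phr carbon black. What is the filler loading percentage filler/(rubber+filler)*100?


Filler % = filler / (rubber + filler) * 100
= 74.0 / (100 + 74.0) * 100
= 74.0 / 174.0 * 100
= 42.53%

42.53%


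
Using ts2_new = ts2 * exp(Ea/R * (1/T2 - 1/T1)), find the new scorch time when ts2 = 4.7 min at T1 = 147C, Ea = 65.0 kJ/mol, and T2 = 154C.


Convert temperatures: T1 = 147 + 273.15 = 420.15 K, T2 = 154 + 273.15 = 427.15 K
ts2_new = 4.7 * exp(65000 / 8.314 * (1/427.15 - 1/420.15))
1/T2 - 1/T1 = -3.9004e-05
ts2_new = 3.46 min

3.46 min


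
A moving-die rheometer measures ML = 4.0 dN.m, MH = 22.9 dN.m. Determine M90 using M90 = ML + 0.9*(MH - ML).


M90 = ML + 0.9 * (MH - ML)
M90 = 4.0 + 0.9 * (22.9 - 4.0)
M90 = 4.0 + 0.9 * 18.9
M90 = 21.01 dN.m

21.01 dN.m


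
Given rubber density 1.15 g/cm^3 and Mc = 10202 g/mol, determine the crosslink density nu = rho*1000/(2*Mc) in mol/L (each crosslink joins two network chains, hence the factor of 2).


nu = rho * 1000 / (2 * Mc)
nu = 1.15 * 1000 / (2 * 10202)
nu = 1150.0 / 20404
nu = 0.0564 mol/L

0.0564 mol/L


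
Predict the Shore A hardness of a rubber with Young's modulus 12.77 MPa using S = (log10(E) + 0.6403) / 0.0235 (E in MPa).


log10(E) = 0.0235*S - 0.6403  =>  S = (log10(E) + 0.6403) / 0.0235
log10(12.77) = 1.106191
S = (1.106191 + 0.6403) / 0.0235 = 1.746491 / 0.0235
S = 74.3

Shore A = 74.3


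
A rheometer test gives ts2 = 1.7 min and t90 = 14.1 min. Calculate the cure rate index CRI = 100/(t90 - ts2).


CRI = 100 / (t90 - ts2)
= 100 / (14.1 - 1.7)
= 100 / 12.4
= 8.06 min^-1

8.06 min^-1


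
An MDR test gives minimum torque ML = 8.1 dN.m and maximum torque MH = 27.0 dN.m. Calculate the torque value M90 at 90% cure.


M90 = ML + 0.9 * (MH - ML)
M90 = 8.1 + 0.9 * (27.0 - 8.1)
M90 = 8.1 + 0.9 * 18.9
M90 = 25.11 dN.m

25.11 dN.m


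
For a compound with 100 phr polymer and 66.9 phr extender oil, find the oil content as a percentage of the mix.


Oil % = oil / (100 + oil) * 100
= 66.9 / (100 + 66.9) * 100
= 66.9 / 166.9 * 100
= 40.08%

40.08%


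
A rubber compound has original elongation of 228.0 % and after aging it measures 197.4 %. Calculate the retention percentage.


Retention = aged / original * 100
= 197.4 / 228.0 * 100
= 86.6%

86.6%


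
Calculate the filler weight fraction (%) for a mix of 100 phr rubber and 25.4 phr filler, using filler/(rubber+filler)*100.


Filler % = filler / (rubber + filler) * 100
= 25.4 / (100 + 25.4) * 100
= 25.4 / 125.4 * 100
= 20.26%

20.26%


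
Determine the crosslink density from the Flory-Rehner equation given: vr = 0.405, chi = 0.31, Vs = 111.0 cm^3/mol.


ln(1 - vr) = ln(1 - 0.405) = -0.5192
Numerator = -((-0.5192) + 0.405 + 0.31 * 0.405^2) = 0.0633
Denominator = 111.0 * (0.405^(1/3) - 0.405/2) = 59.6474
nu = 0.0633 / 59.6474 = 0.0011 mol/cm^3

0.0011 mol/cm^3


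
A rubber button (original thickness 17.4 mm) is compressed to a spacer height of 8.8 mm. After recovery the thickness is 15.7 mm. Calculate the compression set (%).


CS = (t0 - recovered) / (t0 - ts) * 100
= (17.4 - 15.7) / (17.4 - 8.8) * 100
= 1.7 / 8.6 * 100
= 19.8%

19.8%


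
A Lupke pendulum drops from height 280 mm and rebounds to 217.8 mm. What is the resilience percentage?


Resilience = h_rebound / h_drop * 100
= 217.8 / 280 * 100
= 77.8%

77.8%


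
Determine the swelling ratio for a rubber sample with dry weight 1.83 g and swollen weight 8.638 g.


Q = W_swollen / W_dry
Q = 8.638 / 1.83
Q = 4.72

Q = 4.72


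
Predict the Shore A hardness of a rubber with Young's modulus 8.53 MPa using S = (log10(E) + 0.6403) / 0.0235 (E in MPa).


log10(E) = 0.0235*S - 0.6403  =>  S = (log10(E) + 0.6403) / 0.0235
log10(8.53) = 0.930949
S = (0.930949 + 0.6403) / 0.0235 = 1.571249 / 0.0235
S = 66.9

Shore A = 66.9


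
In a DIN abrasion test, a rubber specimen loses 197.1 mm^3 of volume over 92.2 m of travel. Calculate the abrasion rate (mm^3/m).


Rate = volume_loss / distance
= 197.1 / 92.2
= 2.138 mm^3/m

2.138 mm^3/m


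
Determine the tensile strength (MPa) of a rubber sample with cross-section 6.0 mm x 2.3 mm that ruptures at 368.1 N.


Area = width * thickness = 6.0 * 2.3 = 13.8 mm^2
TS = force / area = 368.1 / 13.8 = 26.67 MPa

26.67 MPa


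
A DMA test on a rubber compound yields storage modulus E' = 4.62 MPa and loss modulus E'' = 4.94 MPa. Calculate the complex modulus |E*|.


|E*| = sqrt(E'^2 + E''^2)
= sqrt(4.62^2 + 4.94^2)
= sqrt(21.3444 + 24.4036)
= 6.764 MPa

6.764 MPa


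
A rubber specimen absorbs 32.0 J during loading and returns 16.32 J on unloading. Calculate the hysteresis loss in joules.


Hysteresis loss = loading - unloading
= 32.0 - 16.32
= 15.68 J

15.68 J


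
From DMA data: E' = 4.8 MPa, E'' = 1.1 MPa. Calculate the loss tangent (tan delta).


tan delta = E'' / E'
= 1.1 / 4.8
= 0.2292

tan delta = 0.2292


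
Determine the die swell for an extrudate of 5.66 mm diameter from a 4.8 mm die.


Die swell ratio = D_extrudate / D_die
= 5.66 / 4.8
= 1.179

Die swell = 1.179


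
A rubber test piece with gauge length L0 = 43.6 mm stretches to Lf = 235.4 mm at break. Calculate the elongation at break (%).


Elongation = (Lf - L0) / L0 * 100
= (235.4 - 43.6) / 43.6 * 100
= 191.8 / 43.6 * 100
= 439.9%

439.9%


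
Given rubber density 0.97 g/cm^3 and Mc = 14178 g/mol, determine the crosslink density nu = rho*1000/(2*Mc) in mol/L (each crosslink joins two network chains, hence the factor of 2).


nu = rho * 1000 / (2 * Mc)
nu = 0.97 * 1000 / (2 * 14178)
nu = 970.0 / 28356
nu = 0.0342 mol/L

0.0342 mol/L


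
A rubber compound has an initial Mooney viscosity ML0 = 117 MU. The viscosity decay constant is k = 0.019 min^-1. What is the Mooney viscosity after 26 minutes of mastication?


ML = ML0 * exp(-k * t)
ML = 117 * exp(-0.019 * 26)
ML = 117 * 0.6102
ML = 71.39 MU

71.39 MU


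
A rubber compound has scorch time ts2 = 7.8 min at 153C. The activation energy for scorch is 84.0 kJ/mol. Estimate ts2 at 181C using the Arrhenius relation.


Convert temperatures: T1 = 153 + 273.15 = 426.15 K, T2 = 181 + 273.15 = 454.15 K
ts2_new = 7.8 * exp(84000 / 8.314 * (1/454.15 - 1/426.15))
1/T2 - 1/T1 = -1.4468e-04
ts2_new = 1.81 min

1.81 min


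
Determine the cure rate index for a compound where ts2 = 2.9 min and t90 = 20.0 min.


CRI = 100 / (t90 - ts2)
= 100 / (20.0 - 2.9)
= 100 / 17.1
= 5.85 min^-1

5.85 min^-1


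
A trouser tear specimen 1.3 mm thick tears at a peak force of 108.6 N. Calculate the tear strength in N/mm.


Tear strength = force / thickness
= 108.6 / 1.3
= 83.54 N/mm

83.54 N/mm


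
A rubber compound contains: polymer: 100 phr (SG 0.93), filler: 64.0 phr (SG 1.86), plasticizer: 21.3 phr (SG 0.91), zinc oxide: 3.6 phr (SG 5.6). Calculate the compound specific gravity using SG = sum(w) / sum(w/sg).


Sum of weights = 188.9
Volume contributions:
  polymer: 100/0.93 = 107.5269
  filler: 64.0/1.86 = 34.4086
  plasticizer: 21.3/0.91 = 23.4066
  zinc oxide: 3.6/5.6 = 0.6429
Sum of volumes = 165.9849
SG = 188.9 / 165.9849 = 1.138

SG = 1.138


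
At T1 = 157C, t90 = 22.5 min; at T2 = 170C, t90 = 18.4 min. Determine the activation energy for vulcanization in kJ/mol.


T1 = 430.15 K, T2 = 443.15 K
1/T1 - 1/T2 = 6.8198e-05
ln(t1/t2) = ln(22.5/18.4) = 0.2012
Ea = 8.314 * 0.2012 / 6.8198e-05 = 24523.8699 J/mol
Ea = 24.52 kJ/mol

24.52 kJ/mol


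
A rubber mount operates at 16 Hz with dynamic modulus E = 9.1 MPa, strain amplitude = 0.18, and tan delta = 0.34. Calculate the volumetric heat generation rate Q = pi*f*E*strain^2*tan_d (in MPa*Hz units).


Q = pi * f * E * strain^2 * tan_d
= pi * 16 * 9.1 * 0.18^2 * 0.34
= pi * 16 * 9.1 * 0.0324 * 0.34
= 5.0389

Q = 5.0389


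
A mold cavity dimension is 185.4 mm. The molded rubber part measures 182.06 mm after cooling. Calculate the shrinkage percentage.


Shrinkage = (mold - part) / mold * 100
= (185.4 - 182.06) / 185.4 * 100
= 3.34 / 185.4 * 100
= 1.8%

1.8%


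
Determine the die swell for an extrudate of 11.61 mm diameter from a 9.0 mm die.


Die swell ratio = D_extrudate / D_die
= 11.61 / 9.0
= 1.29

Die swell = 1.29


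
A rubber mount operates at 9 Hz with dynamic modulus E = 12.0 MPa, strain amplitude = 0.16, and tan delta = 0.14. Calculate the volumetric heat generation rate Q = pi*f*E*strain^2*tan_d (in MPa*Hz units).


Q = pi * f * E * strain^2 * tan_d
= pi * 9 * 12.0 * 0.16^2 * 0.14
= pi * 9 * 12.0 * 0.0256 * 0.14
= 1.2160

Q = 1.2160


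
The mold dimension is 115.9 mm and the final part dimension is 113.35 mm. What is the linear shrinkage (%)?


Shrinkage = (mold - part) / mold * 100
= (115.9 - 113.35) / 115.9 * 100
= 2.55 / 115.9 * 100
= 2.2%

2.2%


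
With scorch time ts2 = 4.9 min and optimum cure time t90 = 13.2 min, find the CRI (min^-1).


CRI = 100 / (t90 - ts2)
= 100 / (13.2 - 4.9)
= 100 / 8.3
= 12.05 min^-1

12.05 min^-1


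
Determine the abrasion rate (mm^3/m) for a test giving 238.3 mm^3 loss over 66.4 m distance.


Rate = volume_loss / distance
= 238.3 / 66.4
= 3.589 mm^3/m

3.589 mm^3/m


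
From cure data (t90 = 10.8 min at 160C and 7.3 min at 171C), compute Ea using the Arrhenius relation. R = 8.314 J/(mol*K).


T1 = 433.15 K, T2 = 444.15 K
1/T1 - 1/T2 = 5.7177e-05
ln(t1/t2) = ln(10.8/7.3) = 0.3917
Ea = 8.314 * 0.3917 / 5.7177e-05 = 56951.8202 J/mol
Ea = 56.95 kJ/mol

56.95 kJ/mol


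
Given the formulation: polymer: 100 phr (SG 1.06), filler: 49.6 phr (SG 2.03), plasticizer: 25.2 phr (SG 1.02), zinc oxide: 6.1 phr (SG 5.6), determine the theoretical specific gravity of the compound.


Sum of weights = 180.9
Volume contributions:
  polymer: 100/1.06 = 94.3396
  filler: 49.6/2.03 = 24.4335
  plasticizer: 25.2/1.02 = 24.7059
  zinc oxide: 6.1/5.6 = 1.0893
Sum of volumes = 144.5683
SG = 180.9 / 144.5683 = 1.251

SG = 1.251


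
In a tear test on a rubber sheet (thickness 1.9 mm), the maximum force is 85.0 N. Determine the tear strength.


Tear strength = force / thickness
= 85.0 / 1.9
= 44.74 N/mm

44.74 N/mm


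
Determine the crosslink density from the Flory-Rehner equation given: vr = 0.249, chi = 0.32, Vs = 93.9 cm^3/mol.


ln(1 - vr) = ln(1 - 0.249) = -0.2863
Numerator = -((-0.2863) + 0.249 + 0.32 * 0.249^2) = 0.0175
Denominator = 93.9 * (0.249^(1/3) - 0.249/2) = 47.3838
nu = 0.0175 / 47.3838 = 3.6952e-04 mol/cm^3

3.6952e-04 mol/cm^3


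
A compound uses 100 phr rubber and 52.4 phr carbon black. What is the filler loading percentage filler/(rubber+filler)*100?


Filler % = filler / (rubber + filler) * 100
= 52.4 / (100 + 52.4) * 100
= 52.4 / 152.4 * 100
= 34.38%

34.38%


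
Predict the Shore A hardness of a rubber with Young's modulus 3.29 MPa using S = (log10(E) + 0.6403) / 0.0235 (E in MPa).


log10(E) = 0.0235*S - 0.6403  =>  S = (log10(E) + 0.6403) / 0.0235
log10(3.29) = 0.517196
S = (0.517196 + 0.6403) / 0.0235 = 1.157496 / 0.0235
S = 49.3

Shore A = 49.3


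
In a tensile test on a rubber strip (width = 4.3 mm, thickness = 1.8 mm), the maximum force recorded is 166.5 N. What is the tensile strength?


Area = width * thickness = 4.3 * 1.8 = 7.74 mm^2
TS = force / area = 166.5 / 7.74 = 21.51 MPa

21.51 MPa


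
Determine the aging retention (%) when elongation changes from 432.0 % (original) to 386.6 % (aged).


Retention = aged / original * 100
= 386.6 / 432.0 * 100
= 89.5%

89.5%


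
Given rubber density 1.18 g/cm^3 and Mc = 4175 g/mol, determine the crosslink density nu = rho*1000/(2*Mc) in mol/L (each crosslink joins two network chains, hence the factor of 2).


nu = rho * 1000 / (2 * Mc)
nu = 1.18 * 1000 / (2 * 4175)
nu = 1180.0 / 8350
nu = 0.1413 mol/L

0.1413 mol/L


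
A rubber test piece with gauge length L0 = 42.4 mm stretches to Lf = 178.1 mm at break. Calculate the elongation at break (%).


Elongation = (Lf - L0) / L0 * 100
= (178.1 - 42.4) / 42.4 * 100
= 135.7 / 42.4 * 100
= 320.0%

320.0%


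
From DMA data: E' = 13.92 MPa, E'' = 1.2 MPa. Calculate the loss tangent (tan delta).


tan delta = E'' / E'
= 1.2 / 13.92
= 0.0862

tan delta = 0.0862


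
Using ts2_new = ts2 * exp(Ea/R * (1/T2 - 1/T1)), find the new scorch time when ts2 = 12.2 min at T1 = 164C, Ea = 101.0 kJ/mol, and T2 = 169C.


Convert temperatures: T1 = 164 + 273.15 = 437.15 K, T2 = 169 + 273.15 = 442.15 K
ts2_new = 12.2 * exp(101000 / 8.314 * (1/442.15 - 1/437.15))
1/T2 - 1/T1 = -2.5868e-05
ts2_new = 8.91 min

8.91 min


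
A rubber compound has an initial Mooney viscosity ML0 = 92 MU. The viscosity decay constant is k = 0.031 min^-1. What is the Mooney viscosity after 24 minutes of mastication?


ML = ML0 * exp(-k * t)
ML = 92 * exp(-0.031 * 24)
ML = 92 * 0.4752
ML = 43.72 MU

43.72 MU


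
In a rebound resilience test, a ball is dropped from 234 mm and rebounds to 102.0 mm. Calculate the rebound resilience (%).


Resilience = h_rebound / h_drop * 100
= 102.0 / 234 * 100
= 43.6%

43.6%


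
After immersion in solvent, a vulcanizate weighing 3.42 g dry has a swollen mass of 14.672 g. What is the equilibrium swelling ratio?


Q = W_swollen / W_dry
Q = 14.672 / 3.42
Q = 4.29

Q = 4.29


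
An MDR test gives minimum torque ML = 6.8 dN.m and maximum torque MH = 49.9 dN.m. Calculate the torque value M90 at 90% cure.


M90 = ML + 0.9 * (MH - ML)
M90 = 6.8 + 0.9 * (49.9 - 6.8)
M90 = 6.8 + 0.9 * 43.1
M90 = 45.59 dN.m

45.59 dN.m


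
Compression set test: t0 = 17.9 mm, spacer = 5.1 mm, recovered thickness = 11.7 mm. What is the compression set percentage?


CS = (t0 - recovered) / (t0 - ts) * 100
= (17.9 - 11.7) / (17.9 - 5.1) * 100
= 6.2 / 12.8 * 100
= 48.4%

48.4%


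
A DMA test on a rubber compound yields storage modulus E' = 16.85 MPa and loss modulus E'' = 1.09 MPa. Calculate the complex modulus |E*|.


|E*| = sqrt(E'^2 + E''^2)
= sqrt(16.85^2 + 1.09^2)
= sqrt(283.9225 + 1.1881)
= 16.885 MPa

16.885 MPa
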